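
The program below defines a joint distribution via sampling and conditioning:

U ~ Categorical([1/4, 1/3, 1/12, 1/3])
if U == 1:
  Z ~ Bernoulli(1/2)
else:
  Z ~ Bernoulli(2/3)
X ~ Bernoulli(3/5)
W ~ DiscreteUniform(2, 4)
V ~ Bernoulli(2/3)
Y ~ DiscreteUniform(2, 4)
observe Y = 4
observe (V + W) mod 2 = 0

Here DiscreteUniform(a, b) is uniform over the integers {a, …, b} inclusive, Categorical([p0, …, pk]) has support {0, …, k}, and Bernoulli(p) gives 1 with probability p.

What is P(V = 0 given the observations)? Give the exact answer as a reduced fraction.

Enumerate traces; 48 have nonzero weight after conditioning:
  (U=0, Z=0, X=0, W=2, V=0, Y=4) weight 1/810
  (U=0, Z=0, X=0, W=3, V=1, Y=4) weight 1/405
  (U=0, Z=0, X=0, W=4, V=0, Y=4) weight 1/810
  (U=0, Z=0, X=1, W=2, V=0, Y=4) weight 1/540
  (U=0, Z=0, X=1, W=3, V=1, Y=4) weight 1/270
  (U=0, Z=0, X=1, W=4, V=0, Y=4) weight 1/540
  (U=0, Z=1, X=0, W=2, V=0, Y=4) weight 1/405
  (U=0, Z=1, X=0, W=3, V=1, Y=4) weight 2/405
  … 40 more
Group by V:
  weight(V=0) = 2/27
  weight(V=1) = 2/27
Total weight = 2/27 + 2/27 = 4/27
P(V=0 | obs) = 2/27 / 4/27 = 1/2
P(V=1 | obs) = 2/27 / 4/27 = 1/2

P(V = 0 | obs) = 1/2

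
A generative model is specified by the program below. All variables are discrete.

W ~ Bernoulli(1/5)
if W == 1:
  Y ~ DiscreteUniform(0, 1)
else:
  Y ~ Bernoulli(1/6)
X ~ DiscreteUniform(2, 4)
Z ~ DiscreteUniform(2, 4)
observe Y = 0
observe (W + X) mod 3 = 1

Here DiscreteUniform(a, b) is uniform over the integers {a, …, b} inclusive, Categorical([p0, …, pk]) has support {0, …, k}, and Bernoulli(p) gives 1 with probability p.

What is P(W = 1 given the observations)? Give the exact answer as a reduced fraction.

Enumerate traces; 6 have nonzero weight after conditioning:
  (W=0, Y=0, X=4, Z=2) weight 2/27
  (W=0, Y=0, X=4, Z=3) weight 2/27
  (W=0, Y=0, X=4, Z=4) weight 2/27
  (W=1, Y=0, X=3, Z=2) weight 1/90
  (W=1, Y=0, X=3, Z=3) weight 1/90
  (W=1, Y=0, X=3, Z=4) weight 1/90
Group by W:
  weight(W=0) = 2/9
  weight(W=1) = 1/30
Total weight = 2/9 + 1/30 = 23/90
P(W=0 | obs) = 2/9 / 23/90 = 20/23
P(W=1 | obs) = 1/30 / 23/90 = 3/23

P(W = 1 | obs) = 3/23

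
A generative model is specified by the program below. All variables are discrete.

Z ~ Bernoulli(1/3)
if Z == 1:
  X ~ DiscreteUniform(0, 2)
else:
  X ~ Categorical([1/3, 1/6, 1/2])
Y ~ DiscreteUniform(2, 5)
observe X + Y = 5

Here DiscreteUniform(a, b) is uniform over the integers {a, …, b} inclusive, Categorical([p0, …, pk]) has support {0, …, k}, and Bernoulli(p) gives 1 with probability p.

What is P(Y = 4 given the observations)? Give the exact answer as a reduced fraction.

Enumerate traces; 6 have nonzero weight after conditioning:
  (Z=0, X=0, Y=5) weight 1/18
  (Z=0, X=1, Y=4) weight 1/36
  (Z=0, X=2, Y=3) weight 1/12
  (Z=1, X=0, Y=5) weight 1/36
  (Z=1, X=1, Y=4) weight 1/36
  (Z=1, X=2, Y=3) weight 1/36
Group by Y:
  weight(Y=3) = 1/9
  weight(Y=4) = 1/18
  weight(Y=5) = 1/12
Total weight = 1/9 + 1/18 + 1/12 = 1/4
P(Y=3 | obs) = 1/9 / 1/4 = 4/9
P(Y=4 | obs) = 1/18 / 1/4 = 2/9
P(Y=5 | obs) = 1/12 / 1/4 = 1/3

P(Y = 4 | obs) = 2/9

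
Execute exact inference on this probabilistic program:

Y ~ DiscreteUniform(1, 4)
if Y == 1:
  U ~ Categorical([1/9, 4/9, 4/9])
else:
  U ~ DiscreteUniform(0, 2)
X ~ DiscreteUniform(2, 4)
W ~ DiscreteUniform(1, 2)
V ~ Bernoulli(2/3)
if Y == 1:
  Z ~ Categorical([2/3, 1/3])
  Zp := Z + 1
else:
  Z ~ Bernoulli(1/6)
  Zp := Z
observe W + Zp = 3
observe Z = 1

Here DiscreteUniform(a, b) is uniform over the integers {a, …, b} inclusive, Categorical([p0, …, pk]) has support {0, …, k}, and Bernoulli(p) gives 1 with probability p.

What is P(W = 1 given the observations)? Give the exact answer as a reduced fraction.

P(W = 1 | obs) = 2/5

Enumerate traces; 72 have nonzero weight after conditioning:
  (Y=1, U=0, X=2, W=1, V=0, Z=1) weight 1/1944
  (Y=1, U=0, X=2, W=1, V=1, Z=1) weight 1/972
  (Y=1, U=0, X=3, W=1, V=0, Z=1) weight 1/1944
  (Y=1, U=0, X=3, W=1, V=1, Z=1) weight 1/972
  (Y=1, U=0, X=4, W=1, V=0, Z=1) weight 1/1944
  (Y=1, U=0, X=4, W=1, V=1, Z=1) weight 1/972
  (Y=1, U=1, X=2, W=1, V=0, Z=1) weight 1/486
  (Y=1, U=1, X=2, W=1, V=1, Z=1) weight 1/243
  (Y=2, U=0, X=2, W=2, V=0, Z=1) weight 1/1296
  … 63 more
Group by W:
  weight(W=1) = 1/24
  weight(W=2) = 1/16
Total weight = 1/24 + 1/16 = 5/48
P(W=1 | obs) = 1/24 / 5/48 = 2/5
P(W=2 | obs) = 1/16 / 5/48 = 3/5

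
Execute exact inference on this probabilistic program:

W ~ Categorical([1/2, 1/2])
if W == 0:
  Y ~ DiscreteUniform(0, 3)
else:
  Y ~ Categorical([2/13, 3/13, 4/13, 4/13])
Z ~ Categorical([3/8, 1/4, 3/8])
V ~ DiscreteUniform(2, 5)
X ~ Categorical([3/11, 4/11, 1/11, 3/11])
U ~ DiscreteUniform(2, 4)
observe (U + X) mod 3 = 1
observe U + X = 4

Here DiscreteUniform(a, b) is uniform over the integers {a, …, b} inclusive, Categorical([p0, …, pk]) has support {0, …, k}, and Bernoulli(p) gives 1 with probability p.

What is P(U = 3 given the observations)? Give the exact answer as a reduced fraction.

Enumerate traces; 288 have nonzero weight after conditioning:
  (W=0, Y=0, Z=0, V=2, X=0, U=4) weight 3/2816
  (W=0, Y=0, Z=0, V=2, X=1, U=3) weight 1/704
  (W=0, Y=0, Z=0, V=2, X=2, U=2) weight 1/2816
  (W=0, Y=0, Z=0, V=3, X=0, U=4) weight 3/2816
  (W=0, Y=0, Z=0, V=3, X=1, U=3) weight 1/704
  (W=0, Y=0, Z=0, V=3, X=2, U=2) weight 1/2816
  (W=0, Y=0, Z=0, V=4, X=0, U=4) weight 3/2816
  (W=0, Y=0, Z=0, V=4, X=1, U=3) weight 1/704
  … 280 more
Group by U:
  weight(U=2) = 1/33
  weight(U=3) = 4/33
  weight(U=4) = 1/11
Total weight = 1/33 + 4/33 + 1/11 = 8/33
P(U=2 | obs) = 1/33 / 8/33 = 1/8
P(U=3 | obs) = 4/33 / 8/33 = 1/2
P(U=4 | obs) = 1/11 / 8/33 = 3/8

P(U = 3 | obs) = 1/2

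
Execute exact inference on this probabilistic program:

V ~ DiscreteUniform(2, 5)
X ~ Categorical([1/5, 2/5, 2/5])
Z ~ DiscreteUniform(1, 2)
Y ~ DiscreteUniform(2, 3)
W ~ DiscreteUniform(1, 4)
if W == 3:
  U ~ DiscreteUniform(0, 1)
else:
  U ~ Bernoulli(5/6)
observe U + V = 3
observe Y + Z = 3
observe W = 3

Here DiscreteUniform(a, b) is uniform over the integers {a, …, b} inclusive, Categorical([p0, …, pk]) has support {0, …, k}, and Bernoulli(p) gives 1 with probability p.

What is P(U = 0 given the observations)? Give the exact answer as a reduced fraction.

P(U = 0 | obs) = 1/2

Enumerate traces; 6 have nonzero weight after conditioning:
  (V=2, X=0, Z=1, Y=2, W=3, U=1) weight 1/640
  (V=2, X=1, Z=1, Y=2, W=3, U=1) weight 1/320
  (V=2, X=2, Z=1, Y=2, W=3, U=1) weight 1/320
  (V=3, X=0, Z=1, Y=2, W=3, U=0) weight 1/640
  (V=3, X=1, Z=1, Y=2, W=3, U=0) weight 1/320
  (V=3, X=2, Z=1, Y=2, W=3, U=0) weight 1/320
Group by U:
  weight(U=0) = 1/128
  weight(U=1) = 1/128
Total weight = 1/128 + 1/128 = 1/64
P(U=0 | obs) = 1/128 / 1/64 = 1/2
P(U=1 | obs) = 1/128 / 1/64 = 1/2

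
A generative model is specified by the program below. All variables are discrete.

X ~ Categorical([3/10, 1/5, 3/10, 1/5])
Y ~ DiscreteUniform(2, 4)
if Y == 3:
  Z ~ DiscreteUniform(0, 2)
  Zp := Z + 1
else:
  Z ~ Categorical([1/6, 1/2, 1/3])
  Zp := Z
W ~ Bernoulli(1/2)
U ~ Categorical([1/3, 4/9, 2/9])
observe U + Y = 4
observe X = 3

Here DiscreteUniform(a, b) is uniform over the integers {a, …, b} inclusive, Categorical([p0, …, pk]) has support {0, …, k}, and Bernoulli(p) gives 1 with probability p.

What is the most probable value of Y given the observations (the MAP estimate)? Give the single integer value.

argmax_v P(Y = v | obs) = 3

Enumerate traces; 18 have nonzero weight after conditioning:
  (X=3, Y=2, Z=0, W=0, U=2) weight 1/810
  (X=3, Y=2, Z=0, W=1, U=2) weight 1/810
  (X=3, Y=2, Z=1, W=0, U=2) weight 1/270
  (X=3, Y=2, Z=1, W=1, U=2) weight 1/270
  (X=3, Y=2, Z=2, W=0, U=2) weight 1/405
  (X=3, Y=2, Z=2, W=1, U=2) weight 1/405
  (X=3, Y=3, Z=0, W=0, U=1) weight 2/405
  (X=3, Y=3, Z=0, W=1, U=1) weight 2/405
  (X=3, Y=4, Z=0, W=0, U=0) weight 1/540
  … 9 more
Group by Y:
  weight(Y=2) = 2/135
  weight(Y=3) = 4/135
  weight(Y=4) = 1/45
Total weight = 2/135 + 4/135 + 1/45 = 1/15
P(Y=2 | obs) = 2/135 / 1/15 = 2/9
P(Y=3 | obs) = 4/135 / 1/15 = 4/9
P(Y=4 | obs) = 1/45 / 1/15 = 1/3
argmax = 3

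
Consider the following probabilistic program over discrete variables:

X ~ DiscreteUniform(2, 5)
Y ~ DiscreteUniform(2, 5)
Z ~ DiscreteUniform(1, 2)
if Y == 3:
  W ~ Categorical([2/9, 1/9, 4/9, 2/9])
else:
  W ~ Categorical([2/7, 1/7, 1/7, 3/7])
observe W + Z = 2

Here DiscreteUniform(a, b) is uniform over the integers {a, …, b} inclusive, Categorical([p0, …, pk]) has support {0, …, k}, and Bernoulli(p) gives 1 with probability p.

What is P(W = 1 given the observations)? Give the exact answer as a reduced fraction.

Enumerate traces; 32 have nonzero weight after conditioning:
  (X=2, Y=2, Z=1, W=1) weight 1/224
  (X=2, Y=2, Z=2, W=0) weight 1/112
  (X=2, Y=3, Z=1, W=1) weight 1/288
  (X=2, Y=3, Z=2, W=0) weight 1/144
  (X=2, Y=4, Z=1, W=1) weight 1/224
  (X=2, Y=4, Z=2, W=0) weight 1/112
  (X=2, Y=5, Z=1, W=1) weight 1/224
  (X=2, Y=5, Z=2, W=0) weight 1/112
  … 24 more
Group by W:
  weight(W=0) = 17/126
  weight(W=1) = 17/252
Total weight = 17/126 + 17/252 = 17/84
P(W=0 | obs) = 17/126 / 17/84 = 2/3
P(W=1 | obs) = 17/252 / 17/84 = 1/3

P(W = 1 | obs) = 1/3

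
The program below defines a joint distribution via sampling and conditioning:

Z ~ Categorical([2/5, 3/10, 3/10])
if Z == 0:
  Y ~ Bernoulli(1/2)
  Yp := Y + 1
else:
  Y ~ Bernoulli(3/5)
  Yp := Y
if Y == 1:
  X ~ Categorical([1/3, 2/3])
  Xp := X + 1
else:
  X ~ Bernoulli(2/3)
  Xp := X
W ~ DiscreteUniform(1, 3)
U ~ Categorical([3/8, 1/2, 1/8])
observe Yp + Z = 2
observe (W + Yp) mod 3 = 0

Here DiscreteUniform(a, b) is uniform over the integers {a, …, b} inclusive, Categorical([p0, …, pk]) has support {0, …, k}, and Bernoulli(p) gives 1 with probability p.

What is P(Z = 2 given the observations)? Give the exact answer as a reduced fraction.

Enumerate traces; 18 have nonzero weight after conditioning:
  (Z=0, Y=1, X=0, W=1, U=0) weight 1/120
  (Z=0, Y=1, X=0, W=1, U=1) weight 1/90
  (Z=0, Y=1, X=0, W=1, U=2) weight 1/360
  (Z=0, Y=1, X=1, W=1, U=0) weight 1/60
  (Z=0, Y=1, X=1, W=1, U=1) weight 1/45
  (Z=0, Y=1, X=1, W=1, U=2) weight 1/180
  (Z=1, Y=1, X=0, W=2, U=0) weight 3/400
  (Z=1, Y=1, X=0, W=2, U=1) weight 1/100
  (Z=2, Y=0, X=0, W=3, U=0) weight 1/200
  … 9 more
Group by Z:
  weight(Z=0) = 1/15
  weight(Z=1) = 3/50
  weight(Z=2) = 1/25
Total weight = 1/15 + 3/50 + 1/25 = 1/6
P(Z=0 | obs) = 1/15 / 1/6 = 2/5
P(Z=1 | obs) = 3/50 / 1/6 = 9/25
P(Z=2 | obs) = 1/25 / 1/6 = 6/25

P(Z = 2 | obs) = 6/25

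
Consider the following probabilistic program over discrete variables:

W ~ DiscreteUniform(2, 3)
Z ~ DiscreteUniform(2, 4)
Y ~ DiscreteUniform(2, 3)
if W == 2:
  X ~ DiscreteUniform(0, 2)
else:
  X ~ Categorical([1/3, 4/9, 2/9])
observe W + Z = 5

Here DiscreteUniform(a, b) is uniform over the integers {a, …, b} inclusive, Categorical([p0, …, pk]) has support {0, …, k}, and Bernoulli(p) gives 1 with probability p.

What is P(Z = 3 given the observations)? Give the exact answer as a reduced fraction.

P(Z = 3 | obs) = 1/2

Enumerate traces; 12 have nonzero weight after conditioning:
  (W=2, Z=3, Y=2, X=0) weight 1/36
  (W=2, Z=3, Y=2, X=1) weight 1/36
  (W=2, Z=3, Y=2, X=2) weight 1/36
  (W=2, Z=3, Y=3, X=0) weight 1/36
  (W=2, Z=3, Y=3, X=1) weight 1/36
  (W=2, Z=3, Y=3, X=2) weight 1/36
  (W=3, Z=2, Y=2, X=0) weight 1/36
  (W=3, Z=2, Y=2, X=1) weight 1/27
  … 4 more
Group by Z:
  weight(Z=2) = 1/6
  weight(Z=3) = 1/6
Total weight = 1/6 + 1/6 = 1/3
P(Z=2 | obs) = 1/6 / 1/3 = 1/2
P(Z=3 | obs) = 1/6 / 1/3 = 1/2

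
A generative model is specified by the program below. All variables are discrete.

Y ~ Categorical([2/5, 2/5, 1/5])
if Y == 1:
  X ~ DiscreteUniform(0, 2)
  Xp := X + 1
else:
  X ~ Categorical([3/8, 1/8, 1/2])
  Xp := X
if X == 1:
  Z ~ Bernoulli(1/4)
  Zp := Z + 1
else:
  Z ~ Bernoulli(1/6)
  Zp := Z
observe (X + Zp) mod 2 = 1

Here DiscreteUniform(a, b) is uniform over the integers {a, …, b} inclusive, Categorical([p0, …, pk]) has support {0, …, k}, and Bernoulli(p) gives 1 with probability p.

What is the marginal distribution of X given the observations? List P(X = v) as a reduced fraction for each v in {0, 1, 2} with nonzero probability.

Enumerate traces; 9 have nonzero weight after conditioning:
  (Y=0, X=0, Z=1) weight 1/40
  (Y=0, X=1, Z=1) weight 1/80
  (Y=0, X=2, Z=1) weight 1/30
  (Y=1, X=0, Z=1) weight 1/45
  (Y=1, X=1, Z=1) weight 1/30
  (Y=1, X=2, Z=1) weight 1/45
  (Y=2, X=0, Z=1) weight 1/80
  (Y=2, X=1, Z=1) weight 1/160
  … 1 more
Group by X:
  weight(X=0) = 43/720
  weight(X=1) = 5/96
  weight(X=2) = 13/180
Total weight = 43/720 + 5/96 + 13/180 = 53/288
P(X=0 | obs) = 43/720 / 53/288 = 86/265
P(X=1 | obs) = 5/96 / 53/288 = 15/53
P(X=2 | obs) = 13/180 / 53/288 = 104/265

P(X=0) = 86/265, P(X=1) = 15/53, P(X=2) = 104/265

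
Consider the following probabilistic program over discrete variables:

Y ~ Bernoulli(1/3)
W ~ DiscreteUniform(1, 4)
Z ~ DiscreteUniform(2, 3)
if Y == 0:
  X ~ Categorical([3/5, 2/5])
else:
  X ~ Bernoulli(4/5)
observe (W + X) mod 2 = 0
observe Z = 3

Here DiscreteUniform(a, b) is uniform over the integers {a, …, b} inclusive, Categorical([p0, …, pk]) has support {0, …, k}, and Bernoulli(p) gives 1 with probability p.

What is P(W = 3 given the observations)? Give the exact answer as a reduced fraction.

P(W = 3 | obs) = 4/15

Enumerate traces; 8 have nonzero weight after conditioning:
  (Y=0, W=1, Z=3, X=1) weight 1/30
  (Y=0, W=2, Z=3, X=0) weight 1/20
  (Y=0, W=3, Z=3, X=1) weight 1/30
  (Y=0, W=4, Z=3, X=0) weight 1/20
  (Y=1, W=1, Z=3, X=1) weight 1/30
  (Y=1, W=2, Z=3, X=0) weight 1/120
  (Y=1, W=3, Z=3, X=1) weight 1/30
  (Y=1, W=4, Z=3, X=0) weight 1/120
Group by W:
  weight(W=1) = 1/15
  weight(W=2) = 7/120
  weight(W=3) = 1/15
  weight(W=4) = 7/120
Total weight = 1/15 + 7/120 + 1/15 + 7/120 = 1/4
P(W=1 | obs) = 1/15 / 1/4 = 4/15
P(W=2 | obs) = 7/120 / 1/4 = 7/30
P(W=3 | obs) = 1/15 / 1/4 = 4/15
P(W=4 | obs) = 7/120 / 1/4 = 7/30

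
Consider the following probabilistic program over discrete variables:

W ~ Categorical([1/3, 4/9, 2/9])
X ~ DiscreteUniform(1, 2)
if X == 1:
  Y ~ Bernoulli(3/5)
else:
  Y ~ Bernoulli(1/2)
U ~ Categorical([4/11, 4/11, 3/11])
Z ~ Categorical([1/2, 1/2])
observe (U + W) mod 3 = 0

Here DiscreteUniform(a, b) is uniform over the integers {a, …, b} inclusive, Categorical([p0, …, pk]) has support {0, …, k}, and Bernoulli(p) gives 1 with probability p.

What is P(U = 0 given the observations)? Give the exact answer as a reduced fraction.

P(U = 0 | obs) = 3/8

Enumerate traces; 24 have nonzero weight after conditioning:
  (W=0, X=1, Y=0, U=0, Z=0) weight 2/165
  (W=0, X=1, Y=0, U=0, Z=1) weight 2/165
  (W=0, X=1, Y=1, U=0, Z=0) weight 1/55
  (W=0, X=1, Y=1, U=0, Z=1) weight 1/55
  (W=0, X=2, Y=0, U=0, Z=0) weight 1/66
  (W=0, X=2, Y=0, U=0, Z=1) weight 1/66
  (W=0, X=2, Y=1, U=0, Z=0) weight 1/66
  (W=0, X=2, Y=1, U=0, Z=1) weight 1/66
  (W=1, X=1, Y=0, U=2, Z=0) weight 2/165
  (W=2, X=1, Y=0, U=1, Z=0) weight 4/495
  … 14 more
Group by U:
  weight(U=0) = 4/33
  weight(U=1) = 8/99
  weight(U=2) = 4/33
Total weight = 4/33 + 8/99 + 4/33 = 32/99
P(U=0 | obs) = 4/33 / 32/99 = 3/8
P(U=1 | obs) = 8/99 / 32/99 = 1/4
P(U=2 | obs) = 4/33 / 32/99 = 3/8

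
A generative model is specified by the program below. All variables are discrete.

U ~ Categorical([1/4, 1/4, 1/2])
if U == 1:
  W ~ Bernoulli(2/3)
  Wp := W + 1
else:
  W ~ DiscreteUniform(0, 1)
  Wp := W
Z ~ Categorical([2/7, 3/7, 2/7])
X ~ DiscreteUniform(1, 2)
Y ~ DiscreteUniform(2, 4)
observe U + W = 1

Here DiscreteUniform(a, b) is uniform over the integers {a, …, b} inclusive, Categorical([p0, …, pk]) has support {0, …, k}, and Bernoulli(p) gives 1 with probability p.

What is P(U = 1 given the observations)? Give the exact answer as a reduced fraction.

Enumerate traces; 36 have nonzero weight after conditioning:
  (U=0, W=1, Z=0, X=1, Y=2) weight 1/168
  (U=0, W=1, Z=0, X=1, Y=3) weight 1/168
  (U=0, W=1, Z=0, X=1, Y=4) weight 1/168
  (U=0, W=1, Z=0, X=2, Y=2) weight 1/168
  (U=0, W=1, Z=0, X=2, Y=3) weight 1/168
  (U=0, W=1, Z=0, X=2, Y=4) weight 1/168
  (U=0, W=1, Z=1, X=1, Y=2) weight 1/112
  (U=0, W=1, Z=1, X=1, Y=3) weight 1/112
  (U=1, W=0, Z=0, X=1, Y=2) weight 1/252
  … 27 more
Group by U:
  weight(U=0) = 1/8
  weight(U=1) = 1/12
Total weight = 1/8 + 1/12 = 5/24
P(U=0 | obs) = 1/8 / 5/24 = 3/5
P(U=1 | obs) = 1/12 / 5/24 = 2/5

P(U = 1 | obs) = 2/5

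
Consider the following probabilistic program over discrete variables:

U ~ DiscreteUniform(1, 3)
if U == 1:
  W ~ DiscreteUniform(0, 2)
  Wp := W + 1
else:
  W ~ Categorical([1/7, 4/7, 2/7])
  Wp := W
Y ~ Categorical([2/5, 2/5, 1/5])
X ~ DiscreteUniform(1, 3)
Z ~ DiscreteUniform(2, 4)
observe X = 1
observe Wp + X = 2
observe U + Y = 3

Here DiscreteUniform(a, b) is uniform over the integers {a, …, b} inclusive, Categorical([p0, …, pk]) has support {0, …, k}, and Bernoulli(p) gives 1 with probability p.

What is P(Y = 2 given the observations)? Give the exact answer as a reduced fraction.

P(Y = 2 | obs) = 7/55

Enumerate traces; 9 have nonzero weight after conditioning:
  (U=1, W=0, Y=2, X=1, Z=2) weight 1/405
  (U=1, W=0, Y=2, X=1, Z=3) weight 1/405
  (U=1, W=0, Y=2, X=1, Z=4) weight 1/405
  (U=2, W=1, Y=1, X=1, Z=2) weight 8/945
  (U=2, W=1, Y=1, X=1, Z=3) weight 8/945
  (U=2, W=1, Y=1, X=1, Z=4) weight 8/945
  (U=3, W=1, Y=0, X=1, Z=2) weight 8/945
  (U=3, W=1, Y=0, X=1, Z=3) weight 8/945
  … 1 more
Group by Y:
  weight(Y=0) = 8/315
  weight(Y=1) = 8/315
  weight(Y=2) = 1/135
Total weight = 8/315 + 8/315 + 1/135 = 11/189
P(Y=0 | obs) = 8/315 / 11/189 = 24/55
P(Y=1 | obs) = 8/315 / 11/189 = 24/55
P(Y=2 | obs) = 1/135 / 11/189 = 7/55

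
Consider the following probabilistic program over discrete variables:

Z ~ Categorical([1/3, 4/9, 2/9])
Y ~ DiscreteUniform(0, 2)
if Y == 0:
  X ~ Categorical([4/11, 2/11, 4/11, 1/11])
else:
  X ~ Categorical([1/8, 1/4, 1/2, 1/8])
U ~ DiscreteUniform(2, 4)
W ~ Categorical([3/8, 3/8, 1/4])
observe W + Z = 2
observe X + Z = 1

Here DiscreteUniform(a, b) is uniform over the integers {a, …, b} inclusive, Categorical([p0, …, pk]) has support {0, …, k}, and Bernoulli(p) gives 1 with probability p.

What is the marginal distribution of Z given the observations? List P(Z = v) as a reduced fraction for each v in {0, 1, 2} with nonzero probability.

P(Z=0) = 5/14, P(Z=1) = 9/14

Enumerate traces; 18 have nonzero weight after conditioning:
  (Z=0, Y=0, X=1, U=2, W=2) weight 1/594
  (Z=0, Y=0, X=1, U=3, W=2) weight 1/594
  (Z=0, Y=0, X=1, U=4, W=2) weight 1/594
  (Z=0, Y=1, X=1, U=2, W=2) weight 1/432
  (Z=0, Y=1, X=1, U=3, W=2) weight 1/432
  (Z=0, Y=1, X=1, U=4, W=2) weight 1/432
  (Z=0, Y=2, X=1, U=2, W=2) weight 1/432
  (Z=0, Y=2, X=1, U=3, W=2) weight 1/432
  (Z=1, Y=0, X=0, U=2, W=1) weight 2/297
  … 9 more
Group by Z:
  weight(Z=0) = 5/264
  weight(Z=1) = 3/88
Total weight = 5/264 + 3/88 = 7/132
P(Z=0 | obs) = 5/264 / 7/132 = 5/14
P(Z=1 | obs) = 3/88 / 7/132 = 9/14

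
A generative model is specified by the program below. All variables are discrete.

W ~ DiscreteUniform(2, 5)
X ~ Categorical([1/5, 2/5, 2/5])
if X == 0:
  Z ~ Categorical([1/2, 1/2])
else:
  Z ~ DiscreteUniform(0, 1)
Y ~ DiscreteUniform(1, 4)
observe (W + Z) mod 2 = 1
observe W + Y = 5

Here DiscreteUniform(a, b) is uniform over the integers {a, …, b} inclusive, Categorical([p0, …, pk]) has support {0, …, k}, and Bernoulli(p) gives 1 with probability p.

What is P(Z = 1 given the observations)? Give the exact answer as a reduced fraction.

P(Z = 1 | obs) = 2/3

Enumerate traces; 9 have nonzero weight after conditioning:
  (W=2, X=0, Z=1, Y=3) weight 1/160
  (W=2, X=1, Z=1, Y=3) weight 1/80
  (W=2, X=2, Z=1, Y=3) weight 1/80
  (W=3, X=0, Z=0, Y=2) weight 1/160
  (W=3, X=1, Z=0, Y=2) weight 1/80
  (W=3, X=2, Z=0, Y=2) weight 1/80
  (W=4, X=0, Z=1, Y=1) weight 1/160
  (W=4, X=1, Z=1, Y=1) weight 1/80
  … 1 more
Group by Z:
  weight(Z=0) = 1/32
  weight(Z=1) = 1/16
Total weight = 1/32 + 1/16 = 3/32
P(Z=0 | obs) = 1/32 / 3/32 = 1/3
P(Z=1 | obs) = 1/16 / 3/32 = 2/3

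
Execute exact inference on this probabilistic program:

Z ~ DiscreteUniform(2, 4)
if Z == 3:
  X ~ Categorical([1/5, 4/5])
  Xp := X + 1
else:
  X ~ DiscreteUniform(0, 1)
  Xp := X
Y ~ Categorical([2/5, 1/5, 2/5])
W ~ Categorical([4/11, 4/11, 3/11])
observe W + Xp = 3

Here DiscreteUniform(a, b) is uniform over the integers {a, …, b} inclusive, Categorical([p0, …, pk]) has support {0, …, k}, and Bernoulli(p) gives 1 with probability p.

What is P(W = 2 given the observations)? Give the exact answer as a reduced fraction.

P(W = 2 | obs) = 9/17

Enumerate traces; 12 have nonzero weight after conditioning:
  (Z=2, X=1, Y=0, W=2) weight 1/55
  (Z=2, X=1, Y=1, W=2) weight 1/110
  (Z=2, X=1, Y=2, W=2) weight 1/55
  (Z=3, X=0, Y=0, W=2) weight 2/275
  (Z=3, X=0, Y=1, W=2) weight 1/275
  (Z=3, X=0, Y=2, W=2) weight 2/275
  (Z=3, X=1, Y=0, W=1) weight 32/825
  (Z=3, X=1, Y=1, W=1) weight 16/825
  … 4 more
Group by W:
  weight(W=1) = 16/165
  weight(W=2) = 6/55
Total weight = 16/165 + 6/55 = 34/165
P(W=1 | obs) = 16/165 / 34/165 = 8/17
P(W=2 | obs) = 6/55 / 34/165 = 9/17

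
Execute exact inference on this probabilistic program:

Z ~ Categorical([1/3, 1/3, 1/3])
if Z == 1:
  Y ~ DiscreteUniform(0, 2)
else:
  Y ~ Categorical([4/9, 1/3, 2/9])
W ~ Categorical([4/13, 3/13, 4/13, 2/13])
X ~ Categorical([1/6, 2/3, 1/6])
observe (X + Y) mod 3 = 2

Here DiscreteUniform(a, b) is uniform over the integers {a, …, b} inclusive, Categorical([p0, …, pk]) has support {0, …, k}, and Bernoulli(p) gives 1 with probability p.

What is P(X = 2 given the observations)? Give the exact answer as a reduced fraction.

Enumerate traces; 36 have nonzero weight after conditioning:
  (Z=0, Y=0, W=0, X=2) weight 8/1053
  (Z=0, Y=0, W=1, X=2) weight 2/351
  (Z=0, Y=0, W=2, X=2) weight 8/1053
  (Z=0, Y=0, W=3, X=2) weight 4/1053
  (Z=0, Y=1, W=0, X=1) weight 8/351
  (Z=0, Y=1, W=1, X=1) weight 2/117
  (Z=0, Y=1, W=2, X=1) weight 8/351
  (Z=0, Y=1, W=3, X=1) weight 4/351
  (Z=0, Y=2, W=0, X=0) weight 4/1053
  … 27 more
Group by X:
  weight(X=0) = 7/162
  weight(X=1) = 2/9
  weight(X=2) = 11/162
Total weight = 7/162 + 2/9 + 11/162 = 1/3
P(X=0 | obs) = 7/162 / 1/3 = 7/54
P(X=1 | obs) = 2/9 / 1/3 = 2/3
P(X=2 | obs) = 11/162 / 1/3 = 11/54

P(X = 2 | obs) = 11/54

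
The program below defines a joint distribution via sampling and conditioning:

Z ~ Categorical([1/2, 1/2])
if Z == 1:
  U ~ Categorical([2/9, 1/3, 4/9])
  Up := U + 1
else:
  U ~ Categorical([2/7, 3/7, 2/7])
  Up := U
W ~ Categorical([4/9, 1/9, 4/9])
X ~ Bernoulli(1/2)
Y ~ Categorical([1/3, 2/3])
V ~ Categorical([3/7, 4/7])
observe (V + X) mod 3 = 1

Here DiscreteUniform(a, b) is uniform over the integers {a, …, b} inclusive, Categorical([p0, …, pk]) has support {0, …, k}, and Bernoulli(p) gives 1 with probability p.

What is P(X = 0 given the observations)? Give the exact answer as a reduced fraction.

Enumerate traces; 72 have nonzero weight after conditioning:
  (Z=0, U=0, W=0, X=0, Y=0, V=1) weight 8/1323
  (Z=0, U=0, W=0, X=0, Y=1, V=1) weight 16/1323
  (Z=0, U=0, W=0, X=1, Y=0, V=0) weight 2/441
  (Z=0, U=0, W=0, X=1, Y=1, V=0) weight 4/441
  (Z=0, U=0, W=1, X=0, Y=0, V=1) weight 2/1323
  (Z=0, U=0, W=1, X=0, Y=1, V=1) weight 4/1323
  (Z=0, U=0, W=1, X=1, Y=0, V=0) weight 1/882
  (Z=0, U=0, W=1, X=1, Y=1, V=0) weight 1/441
  … 64 more
Group by X:
  weight(X=0) = 2/7
  weight(X=1) = 3/14
Total weight = 2/7 + 3/14 = 1/2
P(X=0 | obs) = 2/7 / 1/2 = 4/7
P(X=1 | obs) = 3/14 / 1/2 = 3/7

P(X = 0 | obs) = 4/7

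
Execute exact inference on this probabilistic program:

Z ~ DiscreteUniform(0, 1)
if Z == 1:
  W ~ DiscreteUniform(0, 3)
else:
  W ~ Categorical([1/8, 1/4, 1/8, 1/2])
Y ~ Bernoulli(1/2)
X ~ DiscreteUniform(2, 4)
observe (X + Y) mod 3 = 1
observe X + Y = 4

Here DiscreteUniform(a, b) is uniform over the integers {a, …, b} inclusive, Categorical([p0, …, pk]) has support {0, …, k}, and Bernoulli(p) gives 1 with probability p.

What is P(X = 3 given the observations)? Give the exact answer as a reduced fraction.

P(X = 3 | obs) = 1/2

Enumerate traces; 16 have nonzero weight after conditioning:
  (Z=0, W=0, Y=0, X=4) weight 1/96
  (Z=0, W=0, Y=1, X=3) weight 1/96
  (Z=0, W=1, Y=0, X=4) weight 1/48
  (Z=0, W=1, Y=1, X=3) weight 1/48
  (Z=0, W=2, Y=0, X=4) weight 1/96
  (Z=0, W=2, Y=1, X=3) weight 1/96
  (Z=0, W=3, Y=0, X=4) weight 1/24
  (Z=0, W=3, Y=1, X=3) weight 1/24
  … 8 more
Group by X:
  weight(X=3) = 1/6
  weight(X=4) = 1/6
Total weight = 1/6 + 1/6 = 1/3
P(X=3 | obs) = 1/6 / 1/3 = 1/2
P(X=4 | obs) = 1/6 / 1/3 = 1/2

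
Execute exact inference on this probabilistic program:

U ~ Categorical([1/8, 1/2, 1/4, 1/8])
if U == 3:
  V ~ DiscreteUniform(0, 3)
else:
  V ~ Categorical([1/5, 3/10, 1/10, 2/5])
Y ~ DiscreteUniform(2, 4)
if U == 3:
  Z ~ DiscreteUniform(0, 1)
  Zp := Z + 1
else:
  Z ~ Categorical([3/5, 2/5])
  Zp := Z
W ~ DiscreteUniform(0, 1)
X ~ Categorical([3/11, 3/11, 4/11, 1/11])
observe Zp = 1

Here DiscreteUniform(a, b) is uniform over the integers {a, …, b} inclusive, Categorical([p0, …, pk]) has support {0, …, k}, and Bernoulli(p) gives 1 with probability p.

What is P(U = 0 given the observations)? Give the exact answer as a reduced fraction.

P(U = 0 | obs) = 4/33

Enumerate traces; 384 have nonzero weight after conditioning:
  (U=0, V=0, Y=2, Z=1, W=0, X=0) weight 1/2200
  (U=0, V=0, Y=2, Z=1, W=0, X=1) weight 1/2200
  (U=0, V=0, Y=2, Z=1, W=0, X=2) weight 1/1650
  (U=0, V=0, Y=2, Z=1, W=0, X=3) weight 1/6600
  (U=0, V=0, Y=2, Z=1, W=1, X=0) weight 1/2200
  (U=0, V=0, Y=2, Z=1, W=1, X=1) weight 1/2200
  (U=0, V=0, Y=2, Z=1, W=1, X=2) weight 1/1650
  (U=0, V=0, Y=2, Z=1, W=1, X=3) weight 1/6600
  (U=1, V=0, Y=2, Z=1, W=0, X=0) weight 1/550
  (U=2, V=0, Y=2, Z=1, W=0, X=0) weight 1/1100
  … 374 more
Group by U:
  weight(U=0) = 1/20
  weight(U=1) = 1/5
  weight(U=2) = 1/10
  weight(U=3) = 1/16
Total weight = 1/20 + 1/5 + 1/10 + 1/16 = 33/80
P(U=0 | obs) = 1/20 / 33/80 = 4/33
P(U=1 | obs) = 1/5 / 33/80 = 16/33
P(U=2 | obs) = 1/10 / 33/80 = 8/33
P(U=3 | obs) = 1/16 / 33/80 = 5/33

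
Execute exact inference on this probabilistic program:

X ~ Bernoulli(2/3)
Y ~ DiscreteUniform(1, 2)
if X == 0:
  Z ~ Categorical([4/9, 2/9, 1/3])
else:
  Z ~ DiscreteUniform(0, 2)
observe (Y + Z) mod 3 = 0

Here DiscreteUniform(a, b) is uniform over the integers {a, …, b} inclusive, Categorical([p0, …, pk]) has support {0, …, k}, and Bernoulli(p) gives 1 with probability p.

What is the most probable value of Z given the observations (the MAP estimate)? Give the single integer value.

argmax_v P(Z = v | obs) = 2

Enumerate traces; 4 have nonzero weight after conditioning:
  (X=0, Y=1, Z=2) weight 1/18
  (X=0, Y=2, Z=1) weight 1/27
  (X=1, Y=1, Z=2) weight 1/9
  (X=1, Y=2, Z=1) weight 1/9
Group by Z:
  weight(Z=1) = 4/27
  weight(Z=2) = 1/6
Total weight = 4/27 + 1/6 = 17/54
P(Z=1 | obs) = 4/27 / 17/54 = 8/17
P(Z=2 | obs) = 1/6 / 17/54 = 9/17
argmax = 2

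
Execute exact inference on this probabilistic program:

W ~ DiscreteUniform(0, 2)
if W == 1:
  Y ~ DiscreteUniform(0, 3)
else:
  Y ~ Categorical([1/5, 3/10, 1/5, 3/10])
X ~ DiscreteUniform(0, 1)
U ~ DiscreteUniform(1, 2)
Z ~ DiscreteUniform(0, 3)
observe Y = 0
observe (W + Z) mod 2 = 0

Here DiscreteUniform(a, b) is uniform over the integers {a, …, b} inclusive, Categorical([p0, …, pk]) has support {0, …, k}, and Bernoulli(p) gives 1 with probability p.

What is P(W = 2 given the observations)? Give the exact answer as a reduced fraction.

P(W = 2 | obs) = 4/13

Enumerate traces; 24 have nonzero weight after conditioning:
  (W=0, Y=0, X=0, U=1, Z=0) weight 1/240
  (W=0, Y=0, X=0, U=1, Z=2) weight 1/240
  (W=0, Y=0, X=0, U=2, Z=0) weight 1/240
  (W=0, Y=0, X=0, U=2, Z=2) weight 1/240
  (W=0, Y=0, X=1, U=1, Z=0) weight 1/240
  (W=0, Y=0, X=1, U=1, Z=2) weight 1/240
  (W=0, Y=0, X=1, U=2, Z=0) weight 1/240
  (W=0, Y=0, X=1, U=2, Z=2) weight 1/240
  (W=1, Y=0, X=0, U=1, Z=1) weight 1/192
  (W=2, Y=0, X=0, U=1, Z=0) weight 1/240
  … 14 more
Group by W:
  weight(W=0) = 1/30
  weight(W=1) = 1/24
  weight(W=2) = 1/30
Total weight = 1/30 + 1/24 + 1/30 = 13/120
P(W=0 | obs) = 1/30 / 13/120 = 4/13
P(W=1 | obs) = 1/24 / 13/120 = 5/13
P(W=2 | obs) = 1/30 / 13/120 = 4/13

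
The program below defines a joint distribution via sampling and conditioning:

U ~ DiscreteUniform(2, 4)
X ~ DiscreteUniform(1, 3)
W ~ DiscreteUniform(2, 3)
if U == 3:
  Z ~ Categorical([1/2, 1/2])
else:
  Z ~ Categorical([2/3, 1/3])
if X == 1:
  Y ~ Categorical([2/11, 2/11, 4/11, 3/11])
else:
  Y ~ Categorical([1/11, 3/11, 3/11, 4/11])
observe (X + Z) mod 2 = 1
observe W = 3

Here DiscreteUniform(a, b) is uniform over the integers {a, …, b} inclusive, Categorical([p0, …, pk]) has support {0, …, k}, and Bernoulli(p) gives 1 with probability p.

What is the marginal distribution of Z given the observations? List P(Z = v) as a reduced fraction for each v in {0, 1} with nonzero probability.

Enumerate traces; 36 have nonzero weight after conditioning:
  (U=2, X=1, W=3, Z=0, Y=0) weight 2/297
  (U=2, X=1, W=3, Z=0, Y=1) weight 2/297
  (U=2, X=1, W=3, Z=0, Y=2) weight 4/297
  (U=2, X=1, W=3, Z=0, Y=3) weight 1/99
  (U=2, X=2, W=3, Z=1, Y=0) weight 1/594
  (U=2, X=2, W=3, Z=1, Y=1) weight 1/198
  (U=2, X=2, W=3, Z=1, Y=2) weight 1/198
  (U=2, X=2, W=3, Z=1, Y=3) weight 2/297
  … 28 more
Group by Z:
  weight(Z=0) = 11/54
  weight(Z=1) = 7/108
Total weight = 11/54 + 7/108 = 29/108
P(Z=0 | obs) = 11/54 / 29/108 = 22/29
P(Z=1 | obs) = 7/108 / 29/108 = 7/29

P(Z=0) = 22/29, P(Z=1) = 7/29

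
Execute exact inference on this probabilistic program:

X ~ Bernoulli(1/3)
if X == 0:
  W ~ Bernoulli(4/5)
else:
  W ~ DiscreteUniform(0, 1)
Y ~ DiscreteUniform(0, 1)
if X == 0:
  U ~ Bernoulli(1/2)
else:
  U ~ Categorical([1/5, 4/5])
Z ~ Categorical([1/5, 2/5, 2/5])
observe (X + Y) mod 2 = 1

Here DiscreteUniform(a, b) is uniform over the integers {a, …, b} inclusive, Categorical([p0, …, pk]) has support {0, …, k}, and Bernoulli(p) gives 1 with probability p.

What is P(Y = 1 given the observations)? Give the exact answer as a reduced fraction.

Enumerate traces; 24 have nonzero weight after conditioning:
  (X=0, W=0, Y=1, U=0, Z=0) weight 1/150
  (X=0, W=0, Y=1, U=0, Z=1) weight 1/75
  (X=0, W=0, Y=1, U=0, Z=2) weight 1/75
  (X=0, W=0, Y=1, U=1, Z=0) weight 1/150
  (X=0, W=0, Y=1, U=1, Z=1) weight 1/75
  (X=0, W=0, Y=1, U=1, Z=2) weight 1/75
  (X=0, W=1, Y=1, U=0, Z=0) weight 2/75
  (X=0, W=1, Y=1, U=0, Z=1) weight 4/75
  (X=1, W=0, Y=0, U=0, Z=0) weight 1/300
  … 15 more
Group by Y:
  weight(Y=0) = 1/6
  weight(Y=1) = 1/3
Total weight = 1/6 + 1/3 = 1/2
P(Y=0 | obs) = 1/6 / 1/2 = 1/3
P(Y=1 | obs) = 1/3 / 1/2 = 2/3

P(Y = 1 | obs) = 2/3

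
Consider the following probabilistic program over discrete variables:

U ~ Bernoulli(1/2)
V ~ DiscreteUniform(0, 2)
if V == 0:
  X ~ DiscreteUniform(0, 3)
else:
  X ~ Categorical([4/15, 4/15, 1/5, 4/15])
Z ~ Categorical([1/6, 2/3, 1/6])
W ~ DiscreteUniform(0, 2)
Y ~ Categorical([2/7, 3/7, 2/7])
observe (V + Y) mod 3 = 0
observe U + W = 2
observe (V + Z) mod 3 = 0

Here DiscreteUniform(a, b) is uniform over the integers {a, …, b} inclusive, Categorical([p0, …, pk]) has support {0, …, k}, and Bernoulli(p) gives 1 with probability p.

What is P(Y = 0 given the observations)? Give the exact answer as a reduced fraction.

Enumerate traces; 24 have nonzero weight after conditioning:
  (U=0, V=0, X=0, Z=0, W=2, Y=0) weight 1/1512
  (U=0, V=0, X=1, Z=0, W=2, Y=0) weight 1/1512
  (U=0, V=0, X=2, Z=0, W=2, Y=0) weight 1/1512
  (U=0, V=0, X=3, Z=0, W=2, Y=0) weight 1/1512
  (U=0, V=1, X=0, Z=2, W=2, Y=2) weight 2/2835
  (U=0, V=1, X=1, Z=2, W=2, Y=2) weight 2/2835
  (U=0, V=1, X=2, Z=2, W=2, Y=2) weight 1/1890
  (U=0, V=1, X=3, Z=2, W=2, Y=2) weight 2/2835
  (U=0, V=2, X=0, Z=1, W=2, Y=1) weight 4/945
  … 15 more
Group by Y:
  weight(Y=0) = 1/189
  weight(Y=1) = 2/63
  weight(Y=2) = 1/189
Total weight = 1/189 + 2/63 + 1/189 = 8/189
P(Y=0 | obs) = 1/189 / 8/189 = 1/8
P(Y=1 | obs) = 2/63 / 8/189 = 3/4
P(Y=2 | obs) = 1/189 / 8/189 = 1/8

P(Y = 0 | obs) = 1/8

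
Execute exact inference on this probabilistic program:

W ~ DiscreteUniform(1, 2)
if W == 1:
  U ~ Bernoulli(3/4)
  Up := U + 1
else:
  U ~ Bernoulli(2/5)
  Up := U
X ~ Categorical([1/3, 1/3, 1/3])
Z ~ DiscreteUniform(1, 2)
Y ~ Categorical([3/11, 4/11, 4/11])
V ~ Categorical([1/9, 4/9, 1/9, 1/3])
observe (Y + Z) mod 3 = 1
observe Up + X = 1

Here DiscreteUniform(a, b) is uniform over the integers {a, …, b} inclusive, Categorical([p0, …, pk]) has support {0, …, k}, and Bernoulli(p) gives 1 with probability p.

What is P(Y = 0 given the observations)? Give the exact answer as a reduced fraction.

Enumerate traces; 24 have nonzero weight after conditioning:
  (W=1, U=0, X=0, Z=1, Y=0, V=0) weight 1/1584
  (W=1, U=0, X=0, Z=1, Y=0, V=1) weight 1/396
  (W=1, U=0, X=0, Z=1, Y=0, V=2) weight 1/1584
  (W=1, U=0, X=0, Z=1, Y=0, V=3) weight 1/528
  (W=1, U=0, X=0, Z=2, Y=2, V=0) weight 1/1188
  (W=1, U=0, X=0, Z=2, Y=2, V=1) weight 1/297
  (W=1, U=0, X=0, Z=2, Y=2, V=2) weight 1/1188
  (W=1, U=0, X=0, Z=2, Y=2, V=3) weight 1/396
  … 16 more
Group by Y:
  weight(Y=0) = 5/176
  weight(Y=2) = 5/132
Total weight = 5/176 + 5/132 = 35/528
P(Y=0 | obs) = 5/176 / 35/528 = 3/7
P(Y=2 | obs) = 5/132 / 35/528 = 4/7

P(Y = 0 | obs) = 3/7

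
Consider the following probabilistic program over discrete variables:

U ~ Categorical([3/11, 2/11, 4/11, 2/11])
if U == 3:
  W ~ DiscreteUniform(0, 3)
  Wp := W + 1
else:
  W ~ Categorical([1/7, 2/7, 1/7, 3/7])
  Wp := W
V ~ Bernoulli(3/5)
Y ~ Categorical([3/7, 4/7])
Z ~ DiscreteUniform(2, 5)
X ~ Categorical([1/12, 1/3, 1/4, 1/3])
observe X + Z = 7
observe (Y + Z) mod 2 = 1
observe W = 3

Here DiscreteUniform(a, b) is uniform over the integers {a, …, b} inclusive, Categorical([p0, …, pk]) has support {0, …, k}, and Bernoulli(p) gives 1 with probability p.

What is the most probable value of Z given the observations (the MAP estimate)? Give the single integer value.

Enumerate traces; 16 have nonzero weight after conditioning:
  (U=0, W=3, V=0, Y=0, Z=5, X=2) weight 27/21560
  (U=0, W=3, V=0, Y=1, Z=4, X=3) weight 6/2695
  (U=0, W=3, V=1, Y=0, Z=5, X=2) weight 81/43120
  (U=0, W=3, V=1, Y=1, Z=4, X=3) weight 9/2695
  (U=1, W=3, V=0, Y=0, Z=5, X=2) weight 9/10780
  (U=1, W=3, V=0, Y=1, Z=4, X=3) weight 4/2695
  (U=1, W=3, V=1, Y=0, Z=5, X=2) weight 27/21560
  (U=1, W=3, V=1, Y=1, Z=4, X=3) weight 6/2695
  … 8 more
Group by Z:
  weight(Z=4) = 61/3234
  weight(Z=5) = 183/17248
Total weight = 61/3234 + 183/17248 = 1525/51744
P(Z=4 | obs) = 61/3234 / 1525/51744 = 16/25
P(Z=5 | obs) = 183/17248 / 1525/51744 = 9/25
argmax = 4

argmax_v P(Z = v | obs) = 4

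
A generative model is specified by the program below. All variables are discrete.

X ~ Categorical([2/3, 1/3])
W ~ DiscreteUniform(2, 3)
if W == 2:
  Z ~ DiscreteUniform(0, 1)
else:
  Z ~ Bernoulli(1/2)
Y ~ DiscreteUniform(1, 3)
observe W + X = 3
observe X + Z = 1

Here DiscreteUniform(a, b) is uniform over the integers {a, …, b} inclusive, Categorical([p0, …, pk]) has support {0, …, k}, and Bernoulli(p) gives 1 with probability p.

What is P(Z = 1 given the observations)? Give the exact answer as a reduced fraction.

Enumerate traces; 6 have nonzero weight after conditioning:
  (X=0, W=3, Z=1, Y=1) weight 1/18
  (X=0, W=3, Z=1, Y=2) weight 1/18
  (X=0, W=3, Z=1, Y=3) weight 1/18
  (X=1, W=2, Z=0, Y=1) weight 1/36
  (X=1, W=2, Z=0, Y=2) weight 1/36
  (X=1, W=2, Z=0, Y=3) weight 1/36
Group by Z:
  weight(Z=0) = 1/12
  weight(Z=1) = 1/6
Total weight = 1/12 + 1/6 = 1/4
P(Z=0 | obs) = 1/12 / 1/4 = 1/3
P(Z=1 | obs) = 1/6 / 1/4 = 2/3

P(Z = 1 | obs) = 2/3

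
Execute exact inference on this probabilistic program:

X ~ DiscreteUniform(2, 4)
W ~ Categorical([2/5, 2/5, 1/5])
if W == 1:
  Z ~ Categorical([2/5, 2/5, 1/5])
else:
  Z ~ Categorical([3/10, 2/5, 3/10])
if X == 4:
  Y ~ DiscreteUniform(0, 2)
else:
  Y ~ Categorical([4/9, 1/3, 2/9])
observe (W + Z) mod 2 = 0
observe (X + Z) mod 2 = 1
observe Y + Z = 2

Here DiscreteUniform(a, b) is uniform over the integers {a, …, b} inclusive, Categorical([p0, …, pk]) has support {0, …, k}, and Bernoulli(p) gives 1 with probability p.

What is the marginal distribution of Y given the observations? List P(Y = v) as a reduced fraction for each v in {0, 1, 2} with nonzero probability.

P(Y=0) = 6/17, P(Y=1) = 8/17, P(Y=2) = 3/17

Enumerate traces; 6 have nonzero weight after conditioning:
  (X=2, W=1, Z=1, Y=1) weight 4/225
  (X=3, W=0, Z=0, Y=2) weight 2/225
  (X=3, W=0, Z=2, Y=0) weight 4/225
  (X=3, W=2, Z=0, Y=2) weight 1/225
  (X=3, W=2, Z=2, Y=0) weight 2/225
  (X=4, W=1, Z=1, Y=1) weight 4/225
Group by Y:
  weight(Y=0) = 2/75
  weight(Y=1) = 8/225
  weight(Y=2) = 1/75
Total weight = 2/75 + 8/225 + 1/75 = 17/225
P(Y=0 | obs) = 2/75 / 17/225 = 6/17
P(Y=1 | obs) = 8/225 / 17/225 = 8/17
P(Y=2 | obs) = 1/75 / 17/225 = 3/17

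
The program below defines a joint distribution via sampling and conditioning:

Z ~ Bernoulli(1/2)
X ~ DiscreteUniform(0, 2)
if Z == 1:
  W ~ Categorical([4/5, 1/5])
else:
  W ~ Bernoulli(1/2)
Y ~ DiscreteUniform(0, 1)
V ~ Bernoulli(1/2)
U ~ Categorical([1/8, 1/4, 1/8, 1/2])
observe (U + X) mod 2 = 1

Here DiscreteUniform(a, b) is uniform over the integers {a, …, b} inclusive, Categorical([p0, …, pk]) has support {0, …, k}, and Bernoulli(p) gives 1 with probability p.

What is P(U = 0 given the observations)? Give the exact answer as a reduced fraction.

P(U = 0 | obs) = 1/14

Enumerate traces; 96 have nonzero weight after conditioning:
  (Z=0, X=0, W=0, Y=0, V=0, U=1) weight 1/192
  (Z=0, X=0, W=0, Y=0, V=0, U=3) weight 1/96
  (Z=0, X=0, W=0, Y=0, V=1, U=1) weight 1/192
  (Z=0, X=0, W=0, Y=0, V=1, U=3) weight 1/96
  (Z=0, X=0, W=0, Y=1, V=0, U=1) weight 1/192
  (Z=0, X=0, W=0, Y=1, V=0, U=3) weight 1/96
  (Z=0, X=0, W=0, Y=1, V=1, U=1) weight 1/192
  (Z=0, X=0, W=0, Y=1, V=1, U=3) weight 1/96
  (Z=0, X=1, W=0, Y=0, V=0, U=0) weight 1/384
  (Z=0, X=1, W=0, Y=0, V=0, U=2) weight 1/384
  … 86 more
Group by U:
  weight(U=0) = 1/24
  weight(U=1) = 1/6
  weight(U=2) = 1/24
  weight(U=3) = 1/3
Total weight = 1/24 + 1/6 + 1/24 + 1/3 = 7/12
P(U=0 | obs) = 1/24 / 7/12 = 1/14
P(U=1 | obs) = 1/6 / 7/12 = 2/7
P(U=2 | obs) = 1/24 / 7/12 = 1/14
P(U=3 | obs) = 1/3 / 7/12 = 4/7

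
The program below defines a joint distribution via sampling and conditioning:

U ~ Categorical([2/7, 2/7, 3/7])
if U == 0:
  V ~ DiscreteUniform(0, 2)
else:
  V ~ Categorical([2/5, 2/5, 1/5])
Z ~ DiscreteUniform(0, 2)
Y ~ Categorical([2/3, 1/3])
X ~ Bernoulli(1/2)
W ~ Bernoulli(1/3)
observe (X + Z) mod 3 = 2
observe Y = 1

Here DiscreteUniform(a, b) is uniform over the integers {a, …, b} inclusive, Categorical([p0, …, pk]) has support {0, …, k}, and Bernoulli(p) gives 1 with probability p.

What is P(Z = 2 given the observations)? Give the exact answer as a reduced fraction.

Enumerate traces; 36 have nonzero weight after conditioning:
  (U=0, V=0, Z=1, Y=1, X=1, W=0) weight 2/567
  (U=0, V=0, Z=1, Y=1, X=1, W=1) weight 1/567
  (U=0, V=0, Z=2, Y=1, X=0, W=0) weight 2/567
  (U=0, V=0, Z=2, Y=1, X=0, W=1) weight 1/567
  (U=0, V=1, Z=1, Y=1, X=1, W=0) weight 2/567
  (U=0, V=1, Z=1, Y=1, X=1, W=1) weight 1/567
  (U=0, V=1, Z=2, Y=1, X=0, W=0) weight 2/567
  (U=0, V=1, Z=2, Y=1, X=0, W=1) weight 1/567
  … 28 more
Group by Z:
  weight(Z=1) = 1/18
  weight(Z=2) = 1/18
Total weight = 1/18 + 1/18 = 1/9
P(Z=1 | obs) = 1/18 / 1/9 = 1/2
P(Z=2 | obs) = 1/18 / 1/9 = 1/2

P(Z = 2 | obs) = 1/2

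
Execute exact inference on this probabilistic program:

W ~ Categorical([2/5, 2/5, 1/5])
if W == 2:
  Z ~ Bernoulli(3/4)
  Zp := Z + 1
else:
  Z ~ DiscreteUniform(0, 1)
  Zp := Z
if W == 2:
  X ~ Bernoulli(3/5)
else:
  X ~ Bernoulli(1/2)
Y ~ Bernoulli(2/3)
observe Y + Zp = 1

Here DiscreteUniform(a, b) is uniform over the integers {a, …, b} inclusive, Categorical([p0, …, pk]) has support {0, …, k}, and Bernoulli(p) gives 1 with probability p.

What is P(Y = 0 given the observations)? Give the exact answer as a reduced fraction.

Enumerate traces; 10 have nonzero weight after conditioning:
  (W=0, Z=0, X=0, Y=1) weight 1/15
  (W=0, Z=0, X=1, Y=1) weight 1/15
  (W=0, Z=1, X=0, Y=0) weight 1/30
  (W=0, Z=1, X=1, Y=0) weight 1/30
  (W=1, Z=0, X=0, Y=1) weight 1/15
  (W=1, Z=0, X=1, Y=1) weight 1/15
  (W=1, Z=1, X=0, Y=0) weight 1/30
  (W=1, Z=1, X=1, Y=0) weight 1/30
  … 2 more
Group by Y:
  weight(Y=0) = 3/20
  weight(Y=1) = 4/15
Total weight = 3/20 + 4/15 = 5/12
P(Y=0 | obs) = 3/20 / 5/12 = 9/25
P(Y=1 | obs) = 4/15 / 5/12 = 16/25

P(Y = 0 | obs) = 9/25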